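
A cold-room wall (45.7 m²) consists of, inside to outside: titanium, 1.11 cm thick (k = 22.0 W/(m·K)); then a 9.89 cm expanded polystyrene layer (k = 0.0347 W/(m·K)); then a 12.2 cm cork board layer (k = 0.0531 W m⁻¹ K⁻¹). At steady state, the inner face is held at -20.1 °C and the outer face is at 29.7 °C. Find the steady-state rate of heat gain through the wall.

Q = 442 W

Treat each layer as a resistance in series:
  R_titanium = L/(kA) = 0.0111/(22.0·45.7) = 1.104×10^-5 K/W
  R_expanded polystyrene = L/(kA) = 0.0989/(0.0347·45.7) = 0.06237 K/W
  R_cork board = L/(kA) = 0.122/(0.0531·45.7) = 0.05027 K/W
ΣR = 1.104×10^-5 + 0.06237 + 0.05027 = 0.1127 K/W
Q = ΔT/ΣR = (-20.1 °C − 29.7 °C)/0.1127 = -442 W
(Negative Q ⇒ heat flows inward; heat gain = 442 W.)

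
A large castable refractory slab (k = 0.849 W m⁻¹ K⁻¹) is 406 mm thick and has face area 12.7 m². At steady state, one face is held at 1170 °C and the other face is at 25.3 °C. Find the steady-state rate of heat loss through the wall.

Q = kA·ΔT/L = 0.849 × 12.7 × |1170 °C − 25.3 °C| / 0.406 = 30400 W

Q = 30400 W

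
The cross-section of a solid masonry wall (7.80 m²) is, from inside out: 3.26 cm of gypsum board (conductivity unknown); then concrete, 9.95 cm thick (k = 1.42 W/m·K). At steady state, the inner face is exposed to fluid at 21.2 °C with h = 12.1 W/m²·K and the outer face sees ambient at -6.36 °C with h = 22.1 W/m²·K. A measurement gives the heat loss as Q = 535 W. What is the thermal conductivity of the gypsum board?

ΣR = ΔT/Q = |21.2 − -6.36|/535 = 0.05151 K/W
Known resistances:
  R_conv,in = 1/(hA) = 1/(12.1·7.80) = 0.01060 K/W
  R_concrete = L/(kA) = 0.0995/(1.42·7.80) = 0.008983 K/W
  R_conv,out = 1/(hA) = 1/(22.1·7.80) = 0.005801 K/W
R_gypsum board = ΣR − ΣR_known = 0.05151 − 0.02538 = 0.02613 K/W
L/(kA) = 0.02613 ⇒ k = 0.0326/(0.02613·7.80) = 0.160 W/m·K

k = 0.160 W/m·K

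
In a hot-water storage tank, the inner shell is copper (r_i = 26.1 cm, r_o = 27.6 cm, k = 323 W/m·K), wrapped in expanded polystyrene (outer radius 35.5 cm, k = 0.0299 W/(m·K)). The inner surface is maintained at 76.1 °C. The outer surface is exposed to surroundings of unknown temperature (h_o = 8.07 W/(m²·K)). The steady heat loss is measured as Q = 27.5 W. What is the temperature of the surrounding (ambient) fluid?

Sum the resistances:
  R_copper = (1/0.261 − 1/0.276)/(4πk) = 0.2082/(4π·323) = 5.130×10^-5 K/W
  R_expanded polystyrene = (1/0.276 − 1/0.355)/(4πk) = 0.8063/(4π·0.0299) = 2.146 K/W
  R_conv,out = 1/(4πr²h) = 1/(4π·0.355²·8.07) = 0.07825 K/W
ΣR = 2.224 K/W
ΔT = Q·ΣR = 27.5 × 2.224 = 61.16 K
Heat flows outward, so T_out = T_in − ΔT = 76.1 − 61.16 = 14.9 °C

T_out = 14.9 °C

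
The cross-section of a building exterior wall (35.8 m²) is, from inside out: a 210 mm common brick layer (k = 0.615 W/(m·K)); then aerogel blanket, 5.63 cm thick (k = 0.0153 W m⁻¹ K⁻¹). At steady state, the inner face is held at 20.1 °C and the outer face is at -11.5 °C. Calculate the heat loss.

Q = 281 W

Series thermal resistances, inner to outer:
  R_common brick = L/(kA) = 0.210/(0.615·35.8) = 0.009538 K/W
  R_aerogel blanket = L/(kA) = 0.0563/(0.0153·35.8) = 0.1028 K/W
ΣR = 0.009538 + 0.1028 = 0.1123 K/W
Q = ΔT/ΣR = (20.1 °C − -11.5 °C)/0.1123 = 281 W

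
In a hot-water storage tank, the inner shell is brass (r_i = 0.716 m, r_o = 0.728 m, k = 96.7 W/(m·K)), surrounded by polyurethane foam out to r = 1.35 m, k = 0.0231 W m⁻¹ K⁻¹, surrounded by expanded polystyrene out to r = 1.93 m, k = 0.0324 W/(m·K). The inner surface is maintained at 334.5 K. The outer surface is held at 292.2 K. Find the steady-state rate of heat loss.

Q = 15.5 W

Resistance network (inner→outer):
  R_brass = (1/0.716 − 1/0.728)/(4πk) = 0.02302/(4π·96.7) = 1.895×10^-5 K/W
  R_polyurethane foam = (1/0.728 − 1/1.35)/(4πk) = 0.6329/(4π·0.0231) = 2.180 K/W
  R_expanded polystyrene = (1/1.35 − 1/1.93)/(4πk) = 0.2226/(4π·0.0324) = 0.5467 K/W
ΣR = 1.895×10^-5 + 2.180 + 0.5467 = 2.727 K/W
Q = ΔT/ΣR = (334.5 K − 292.2 K)/2.727 = 15.5 W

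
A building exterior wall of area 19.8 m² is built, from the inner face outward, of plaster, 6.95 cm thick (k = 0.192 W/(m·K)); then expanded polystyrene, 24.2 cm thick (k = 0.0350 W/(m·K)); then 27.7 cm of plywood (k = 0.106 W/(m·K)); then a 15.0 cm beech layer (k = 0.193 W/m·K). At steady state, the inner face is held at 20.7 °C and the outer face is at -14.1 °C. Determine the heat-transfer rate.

Resistance network (inner→outer):
  R_plaster = L/(kA) = 0.0695/(0.192·19.8) = 0.01828 K/W
  R_expanded polystyrene = L/(kA) = 0.242/(0.0350·19.8) = 0.3492 K/W
  R_plywood = L/(kA) = 0.277/(0.106·19.8) = 0.1320 K/W
  R_beech = L/(kA) = 0.150/(0.193·19.8) = 0.03925 K/W
ΣR = 0.01828 + 0.3492 + 0.1320 + 0.03925 = 0.5387 K/W
Q = ΔT/ΣR = (20.7 °C − -14.1 °C)/0.5387 = 64.6 W

Q = 64.6 W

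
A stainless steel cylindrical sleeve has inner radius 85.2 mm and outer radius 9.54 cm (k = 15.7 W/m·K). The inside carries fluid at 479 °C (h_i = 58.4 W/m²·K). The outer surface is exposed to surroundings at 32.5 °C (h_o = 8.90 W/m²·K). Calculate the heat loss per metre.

Q' = 2020 W/m

Series thermal resistances, inner to outer:
  R'_conv,in = 1/(2πr h) = 1/(2π·0.0852·58.4) = 0.03199 m·K/W
  R'_stainless steel = ln(0.0954/0.0852)/(2πk) = 0.1131/(2π·15.7) = 0.001146 m·K/W
  R'_conv,out = 1/(2πr h) = 1/(2π·0.0954·8.90) = 0.1874 m·K/W
ΣR = 0.03199 + 0.001146 + 0.1874 = 0.2205 m·K/W
Q' = ΔT/ΣR = (479 °C − 32.5 °C)/0.2205 = 2020 W/m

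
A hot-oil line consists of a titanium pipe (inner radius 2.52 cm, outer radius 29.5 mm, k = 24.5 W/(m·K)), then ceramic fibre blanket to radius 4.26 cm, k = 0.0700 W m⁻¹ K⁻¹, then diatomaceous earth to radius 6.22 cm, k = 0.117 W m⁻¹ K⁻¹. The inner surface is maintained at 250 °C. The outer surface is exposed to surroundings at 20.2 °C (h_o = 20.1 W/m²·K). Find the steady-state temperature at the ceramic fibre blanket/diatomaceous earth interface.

Resistance network (inner→outer):
  R'_titanium = ln(0.0295/0.0252)/(2πk) = 0.1575/(2π·24.5) = 0.001023 m·K/W
  R'_ceramic fibre blanket = ln(0.0426/0.0295)/(2πk) = 0.3675/(2π·0.0700) = 0.8355 m·K/W
  R'_diatomaceous earth = ln(0.0622/0.0426)/(2πk) = 0.3785/(2π·0.117) = 0.5149 m·K/W
  R'_conv,out = 1/(2πr h) = 1/(2π·0.0622·20.1) = 0.1273 m·K/W
ΣR = 0.001023 + 0.8355 + 0.5149 + 0.1273 = 1.479 m·K/W
Q' = ΔT/ΣR = (250 °C − 20.2 °C)/1.479 = 155.4 W/m
From the inner boundary to the ceramic fibre blanket/diatomaceous earth interface, ΣR_partial = 0.8365 m·K/W.
T_interface = T_in − Q'·ΣR_partial = 250 °C − (155.4)(0.8365) = 120 °C

T = 120 °C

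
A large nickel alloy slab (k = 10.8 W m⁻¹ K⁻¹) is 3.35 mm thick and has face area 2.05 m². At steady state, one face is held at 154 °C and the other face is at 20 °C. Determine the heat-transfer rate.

Q = kA·ΔT/L = 10.8 × 2.05 × |154 °C − 20 °C| / 0.00335 = 8.86×10^5 W

Q = 886 kW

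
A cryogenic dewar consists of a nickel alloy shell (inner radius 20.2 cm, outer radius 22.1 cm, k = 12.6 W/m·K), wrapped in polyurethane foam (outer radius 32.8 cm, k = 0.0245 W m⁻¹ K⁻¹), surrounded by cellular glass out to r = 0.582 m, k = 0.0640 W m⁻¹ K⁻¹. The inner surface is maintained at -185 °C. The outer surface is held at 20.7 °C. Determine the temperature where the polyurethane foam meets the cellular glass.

T = -32.0 °C

Treat each layer as a resistance in series:
  R_nickel alloy = (1/0.202 − 1/0.221)/(4πk) = 0.4256/(4π·12.6) = 0.002688 K/W
  R_polyurethane foam = (1/0.221 − 1/0.328)/(4πk) = 1.476/(4π·0.0245) = 4.794 K/W
  R_cellular glass = (1/0.328 − 1/0.582)/(4πk) = 1.331/(4π·0.0640) = 1.654 K/W
ΣR = 0.002688 + 4.794 + 1.654 = 6.451 K/W
Q = ΔT/ΣR = (-185 °C − 20.7 °C)/6.451 = -31.89 W
From the inner boundary to the polyurethane foam/cellular glass interface, ΣR_partial = 4.797 K/W.
T_interface = T_in − Q·ΣR_partial = -185 °C − (-31.89)(4.797) = -32.0 °C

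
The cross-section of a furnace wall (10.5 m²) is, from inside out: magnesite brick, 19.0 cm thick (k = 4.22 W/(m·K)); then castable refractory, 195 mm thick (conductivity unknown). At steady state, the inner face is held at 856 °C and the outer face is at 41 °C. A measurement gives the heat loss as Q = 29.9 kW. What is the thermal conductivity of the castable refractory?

ΣR = ΔT/Q = |856 − 41|/29900 = 0.02726 K/W
Known resistances:
  R_magnesite brick = L/(kA) = 0.190/(4.22·10.5) = 0.004288 K/W
R_castable refractory = ΣR − ΣR_known = 0.02726 − 0.004288 = 0.02297 K/W
L/(kA) = 0.02297 ⇒ k = 0.195/(0.02297·10.5) = 0.809 W/m·K

k = 0.809 W/m·K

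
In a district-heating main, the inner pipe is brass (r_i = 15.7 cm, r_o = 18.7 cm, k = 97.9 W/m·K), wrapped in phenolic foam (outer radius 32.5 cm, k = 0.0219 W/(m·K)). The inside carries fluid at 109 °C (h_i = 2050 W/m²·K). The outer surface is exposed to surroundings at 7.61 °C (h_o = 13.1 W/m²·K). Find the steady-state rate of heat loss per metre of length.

Treat each layer as a resistance in series:
  R'_conv,in = 1/(2πr h) = 1/(2π·0.157·2050) = 4.945×10^-4 m·K/W
  R'_brass = ln(0.187/0.157)/(2πk) = 0.1749/(2π·97.9) = 2.843×10^-4 m·K/W
  R'_phenolic foam = ln(0.325/0.187)/(2πk) = 0.5527/(2π·0.0219) = 4.017 m·K/W
  R'_conv,out = 1/(2πr h) = 1/(2π·0.325·13.1) = 0.03738 m·K/W
ΣR = 4.945×10^-4 + 2.843×10^-4 + 4.017 + 0.03738 = 4.055 m·K/W
Q' = ΔT/ΣR = (109 °C − 7.61 °C)/4.055 = 25.0 W/m

Q' = 25.0 W/m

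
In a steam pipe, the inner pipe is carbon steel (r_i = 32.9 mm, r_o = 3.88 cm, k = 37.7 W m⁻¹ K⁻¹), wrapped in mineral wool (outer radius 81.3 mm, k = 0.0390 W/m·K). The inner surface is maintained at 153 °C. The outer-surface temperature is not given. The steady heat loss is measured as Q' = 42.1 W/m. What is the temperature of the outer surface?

T_out = 25.9 °C

Series resistances:
  R'_carbon steel = ln(0.0388/0.0329)/(2πk) = 0.1649/(2π·37.7) = 6.963×10^-4 m·K/W
  R'_mineral wool = ln(0.0813/0.0388)/(2πk) = 0.7397/(2π·0.0390) = 3.019 m·K/W
ΣR = 3.019 m·K/W
ΔT = Q'·ΣR = 42.1 × 3.019 = 127.1 K
Heat flows outward, so T_out = T_in − ΔT = 153 − 127.1 = 25.9 °C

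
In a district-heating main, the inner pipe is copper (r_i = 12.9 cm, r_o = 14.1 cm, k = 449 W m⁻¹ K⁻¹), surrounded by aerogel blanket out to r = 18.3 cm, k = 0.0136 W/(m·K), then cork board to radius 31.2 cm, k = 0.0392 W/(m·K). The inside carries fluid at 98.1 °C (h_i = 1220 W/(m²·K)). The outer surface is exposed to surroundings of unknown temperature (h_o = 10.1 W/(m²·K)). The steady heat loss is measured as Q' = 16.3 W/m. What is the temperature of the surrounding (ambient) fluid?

Series resistances:
  R'_conv,in = 1/(2πr h) = 1/(2π·0.129·1220) = 0.001011 m·K/W
  R'_copper = ln(0.141/0.129)/(2πk) = 0.08895/(2π·449) = 3.153×10^-5 m·K/W
  R'_aerogel blanket = ln(0.183/0.141)/(2πk) = 0.2607/(2π·0.0136) = 3.051 m·K/W
  R'_cork board = ln(0.312/0.183)/(2πk) = 0.5335/(2π·0.0392) = 2.166 m·K/W
  R'_conv,out = 1/(2πr h) = 1/(2π·0.312·10.1) = 0.05051 m·K/W
ΣR = 5.269 m·K/W
ΔT = Q'·ΣR = 16.3 × 5.269 = 85.88 K
Heat flows outward, so T_out = T_in − ΔT = 98.1 − 85.88 = 12.2 °C

T_out = 12.2 °C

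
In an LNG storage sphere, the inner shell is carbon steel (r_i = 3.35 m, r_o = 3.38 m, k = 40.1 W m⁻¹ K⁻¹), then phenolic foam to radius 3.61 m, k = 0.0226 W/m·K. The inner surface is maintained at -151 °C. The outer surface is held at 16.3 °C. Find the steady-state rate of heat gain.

Treat each layer as a resistance in series:
  R_carbon steel = (1/3.35 − 1/3.38)/(4πk) = 0.002649/(4π·40.1) = 5.258×10^-6 K/W
  R_phenolic foam = (1/3.38 − 1/3.61)/(4πk) = 0.01885/(4π·0.0226) = 0.06637 K/W
ΣR = 5.258×10^-6 + 0.06637 = 0.06638 K/W
Q = ΔT/ΣR = (-151 °C − 16.3 °C)/0.06638 = -2520 W
(Negative Q ⇒ heat flows inward; heat gain = 2520 W.)

Q = 2.52 kW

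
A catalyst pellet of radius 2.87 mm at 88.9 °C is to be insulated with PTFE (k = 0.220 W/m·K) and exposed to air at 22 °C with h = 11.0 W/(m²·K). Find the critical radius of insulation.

For a sphere, r_cr = 2k_ins/h = 2·0.220/11.0 = 0.0400 m = 4.00 cm

r_cr = 4.00 cm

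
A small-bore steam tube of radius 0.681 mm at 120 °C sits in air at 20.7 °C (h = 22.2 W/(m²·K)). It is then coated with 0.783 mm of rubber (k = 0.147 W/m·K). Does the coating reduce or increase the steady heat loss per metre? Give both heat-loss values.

Critical radius for a cylinder: r_cr = k/h = 0.00662 m = 0.662 cm.
Outer radius after coating: r₂ = 6.81×10^-4 + 7.83×10^-4 = 0.001464 m.
Since r₁ < r_cr and r₂ ≤ r_cr, the coating moves toward the maximum at r_cr — heat loss rises.
Bare: R = 1/(2πr₁h) = 10.53 m·K/W; Q = 99.3/10.53 = 9.43 W/m.
Coated: R = R_cond + R_conv = 5.726 m·K/W; Q = 99.3/5.726 = 17.3 W/m.

increases: 9.43 → 17.3 W/m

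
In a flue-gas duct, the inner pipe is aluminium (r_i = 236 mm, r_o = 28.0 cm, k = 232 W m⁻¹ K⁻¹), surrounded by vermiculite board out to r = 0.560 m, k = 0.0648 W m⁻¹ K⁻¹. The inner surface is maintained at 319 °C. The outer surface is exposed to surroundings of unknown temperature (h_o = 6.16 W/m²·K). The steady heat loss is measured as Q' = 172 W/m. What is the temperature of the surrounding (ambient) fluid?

T_out = 18.2 °C

Sum the resistances:
  R'_aluminium = ln(0.280/0.236)/(2πk) = 0.1710/(2π·232) = 1.173×10^-4 m·K/W
  R'_vermiculite board = ln(0.560/0.280)/(2πk) = 0.6931/(2π·0.0648) = 1.702 m·K/W
  R'_conv,out = 1/(2πr h) = 1/(2π·0.560·6.16) = 0.04614 m·K/W
ΣR = 1.749 m·K/W
ΔT = Q'·ΣR = 172 × 1.749 = 300.8 K
Heat flows outward, so T_out = T_in − ΔT = 319 − 300.8 = 18.2 °C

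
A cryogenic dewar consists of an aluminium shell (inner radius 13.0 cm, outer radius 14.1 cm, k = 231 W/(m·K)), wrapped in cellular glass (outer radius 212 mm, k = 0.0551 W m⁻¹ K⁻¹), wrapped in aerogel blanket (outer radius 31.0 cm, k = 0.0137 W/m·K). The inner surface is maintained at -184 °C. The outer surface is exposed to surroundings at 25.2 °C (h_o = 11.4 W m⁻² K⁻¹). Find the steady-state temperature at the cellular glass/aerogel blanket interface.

Resistance network (inner→outer):
  R_aluminium = (1/0.130 − 1/0.141)/(4πk) = 0.6001/(4π·231) = 2.067×10^-4 K/W
  R_cellular glass = (1/0.141 − 1/0.212)/(4πk) = 2.375/(4π·0.0551) = 3.430 K/W
  R_aerogel blanket = (1/0.212 − 1/0.310)/(4πk) = 1.491/(4π·0.0137) = 8.662 K/W
  R_conv,out = 1/(4πr²h) = 1/(4π·0.310²·11.4) = 0.07264 K/W
ΣR = 2.067×10^-4 + 3.430 + 8.662 + 0.07264 = 12.16 K/W
Q = ΔT/ΣR = (-184 °C − 25.2 °C)/12.16 = -17.20 W
From the inner boundary to the cellular glass/aerogel blanket interface, ΣR_partial = 3.430 K/W.
T_interface = T_in − Q·ΣR_partial = -184 °C − (-17.20)(3.430) = -125 °C

T = -125 °C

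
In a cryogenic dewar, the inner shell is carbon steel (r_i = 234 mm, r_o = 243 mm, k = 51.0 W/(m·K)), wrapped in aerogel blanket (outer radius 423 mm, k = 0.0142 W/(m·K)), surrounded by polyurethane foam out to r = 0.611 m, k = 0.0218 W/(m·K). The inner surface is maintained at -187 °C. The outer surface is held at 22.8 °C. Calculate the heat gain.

Q = 16.8 W

Treat each layer as a resistance in series:
  R_carbon steel = (1/0.234 − 1/0.243)/(4πk) = 0.1583/(4π·51.0) = 2.470×10^-4 K/W
  R_aerogel blanket = (1/0.243 − 1/0.423)/(4πk) = 1.751/(4π·0.0142) = 9.814 K/W
  R_polyurethane foam = (1/0.423 − 1/0.611)/(4πk) = 0.7274/(4π·0.0218) = 2.655 K/W
ΣR = 2.470×10^-4 + 9.814 + 2.655 = 12.47 K/W
Q = ΔT/ΣR = (-187 °C − 22.8 °C)/12.47 = -16.8 W
(Negative Q ⇒ heat flows inward; heat gain = 16.8 W.)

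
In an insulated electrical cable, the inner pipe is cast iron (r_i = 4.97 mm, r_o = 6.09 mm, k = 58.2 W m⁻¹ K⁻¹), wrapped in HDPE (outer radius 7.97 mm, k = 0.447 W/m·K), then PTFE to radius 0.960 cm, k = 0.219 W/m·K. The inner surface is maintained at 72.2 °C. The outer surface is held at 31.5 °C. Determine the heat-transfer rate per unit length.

Series thermal resistances, inner to outer:
  R'_cast iron = ln(0.00609/0.00497)/(2πk) = 0.2032/(2π·58.2) = 5.558×10^-4 m·K/W
  R'_HDPE = ln(0.00797/0.00609)/(2πk) = 0.2690/(2π·0.447) = 0.09579 m·K/W
  R'_PTFE = ln(0.00960/0.00797)/(2πk) = 0.1861/(2π·0.219) = 0.1352 m·K/W
ΣR = 5.558×10^-4 + 0.09579 + 0.1352 = 0.2315 m·K/W
Q' = ΔT/ΣR = (72.2 °C − 31.5 °C)/0.2315 = 176 W/m

Q' = 176 W/m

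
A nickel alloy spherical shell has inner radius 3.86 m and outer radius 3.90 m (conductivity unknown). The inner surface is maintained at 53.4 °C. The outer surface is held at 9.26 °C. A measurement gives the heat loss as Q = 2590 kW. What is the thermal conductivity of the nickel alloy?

ΣR = ΔT/Q = |53.4 − 9.26|/2.59×10^6 = 1.704×10^-5 K/W
(1/r₁−1/r₂)/(4πk) = 1.704×10^-5 ⇒ k = 0.002657/(4π·1.704×10^-5) = 12.4 W/m·K

k = 12.4 W/m·K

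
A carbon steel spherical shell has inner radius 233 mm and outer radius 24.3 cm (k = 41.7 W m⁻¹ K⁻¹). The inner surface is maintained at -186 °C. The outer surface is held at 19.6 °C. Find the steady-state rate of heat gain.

Q = 610 kW

Q = 4πk·ΔT/(1/r₁ − 1/r₂) = 4π × 41.7 × 205.6 / (1/0.233 − 1/0.243) = 6.10×10^5 W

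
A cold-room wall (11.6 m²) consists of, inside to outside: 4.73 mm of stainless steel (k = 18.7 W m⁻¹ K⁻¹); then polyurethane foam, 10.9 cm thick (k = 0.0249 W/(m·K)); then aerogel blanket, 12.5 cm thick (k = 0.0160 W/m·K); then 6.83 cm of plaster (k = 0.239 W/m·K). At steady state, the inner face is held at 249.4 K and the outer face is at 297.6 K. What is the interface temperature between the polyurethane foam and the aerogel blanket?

Series thermal resistances, inner to outer:
  R_stainless steel = L/(kA) = 0.00473/(18.7·11.6) = 2.181×10^-5 K/W
  R_polyurethane foam = L/(kA) = 0.109/(0.0249·11.6) = 0.3774 K/W
  R_aerogel blanket = L/(kA) = 0.125/(0.0160·11.6) = 0.6735 K/W
  R_plaster = L/(kA) = 0.0683/(0.239·11.6) = 0.02464 K/W
ΣR = 2.181×10^-5 + 0.3774 + 0.6735 + 0.02464 = 1.076 K/W
Q = ΔT/ΣR = (249.4 K − 297.6 K)/1.076 = -44.80 W
From the inner boundary to the polyurethane foam/aerogel blanket interface, ΣR_partial = 0.3774 K/W.
T_interface = T_in − Q·ΣR_partial = 249.4 K − (-44.80)(0.3774) = 266.31 K

T = 266.31 K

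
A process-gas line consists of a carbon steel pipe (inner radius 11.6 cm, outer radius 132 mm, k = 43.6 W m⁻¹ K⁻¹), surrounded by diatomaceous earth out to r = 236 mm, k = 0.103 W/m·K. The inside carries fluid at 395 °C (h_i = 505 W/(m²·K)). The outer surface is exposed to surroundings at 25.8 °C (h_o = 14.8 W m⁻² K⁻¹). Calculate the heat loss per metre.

Resistance network (inner→outer):
  R'_conv,in = 1/(2πr h) = 1/(2π·0.116·505) = 0.002717 m·K/W
  R'_carbon steel = ln(0.132/0.116)/(2πk) = 0.1292/(2π·43.6) = 4.717×10^-4 m·K/W
  R'_diatomaceous earth = ln(0.236/0.132)/(2πk) = 0.5810/(2π·0.103) = 0.8978 m·K/W
  R'_conv,out = 1/(2πr h) = 1/(2π·0.236·14.8) = 0.04557 m·K/W
ΣR = 0.002717 + 4.717×10^-4 + 0.8978 + 0.04557 = 0.9466 m·K/W
Q' = ΔT/ΣR = (395 °C − 25.8 °C)/0.9466 = 390 W/m

Q' = 390 W/m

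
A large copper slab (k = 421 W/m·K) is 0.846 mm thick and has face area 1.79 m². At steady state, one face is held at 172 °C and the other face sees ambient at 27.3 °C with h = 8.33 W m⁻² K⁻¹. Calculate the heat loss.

Series thermal resistances, inner to outer:
  R_copper = L/(kA) = 8.46×10^-4/(421·1.79) = 1.123×10^-6 K/W
  R_conv,out = 1/(hA) = 1/(8.33·1.79) = 0.06707 K/W
ΣR = 1.123×10^-6 + 0.06707 = 0.06707 K/W
Q = ΔT/ΣR = (172 °C − 27.3 °C)/0.06707 = 2160 W

Q = 2.16 kW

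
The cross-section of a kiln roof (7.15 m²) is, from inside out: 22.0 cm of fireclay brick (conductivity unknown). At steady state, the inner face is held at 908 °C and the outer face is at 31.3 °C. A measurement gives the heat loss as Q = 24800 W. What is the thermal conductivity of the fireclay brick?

ΣR = ΔT/Q = |908 − 31.3|/24800 = 0.03535 K/W
L/(kA) = 0.03535 ⇒ k = 0.220/(0.03535·7.15) = 0.870 W/m·K

k = 0.870 W/m·K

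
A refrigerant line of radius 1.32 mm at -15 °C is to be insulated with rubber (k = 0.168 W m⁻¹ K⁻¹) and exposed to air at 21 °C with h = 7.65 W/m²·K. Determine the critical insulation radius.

For a cylinder, r_cr = k_ins/h = 0.168/7.65 = 0.0220 m = 2.20 cm

r_cr = 2.20 cm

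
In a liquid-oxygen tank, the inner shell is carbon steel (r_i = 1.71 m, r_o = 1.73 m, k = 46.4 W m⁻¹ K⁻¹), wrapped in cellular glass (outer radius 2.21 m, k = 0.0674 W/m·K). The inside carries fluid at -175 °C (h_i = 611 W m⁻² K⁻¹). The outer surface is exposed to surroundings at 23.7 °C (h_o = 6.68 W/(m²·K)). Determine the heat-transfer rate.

Q = 1320 W

Resistance network (inner→outer):
  R_conv,in = 1/(4πr²h) = 1/(4π·1.71²·611) = 4.454×10^-5 K/W
  R_carbon steel = (1/1.71 − 1/1.73)/(4πk) = 0.006761/(4π·46.4) = 1.159×10^-5 K/W
  R_cellular glass = (1/1.73 − 1/2.21)/(4πk) = 0.1255/(4π·0.0674) = 0.1482 K/W
  R_conv,out = 1/(4πr²h) = 1/(4π·2.21²·6.68) = 0.002439 K/W
ΣR = 4.454×10^-5 + 1.159×10^-5 + 0.1482 + 0.002439 = 0.1507 K/W
Q = ΔT/ΣR = (-175 °C − 23.7 °C)/0.1507 = -1320 W
(Negative Q ⇒ heat flows inward; heat gain = 1320 W.)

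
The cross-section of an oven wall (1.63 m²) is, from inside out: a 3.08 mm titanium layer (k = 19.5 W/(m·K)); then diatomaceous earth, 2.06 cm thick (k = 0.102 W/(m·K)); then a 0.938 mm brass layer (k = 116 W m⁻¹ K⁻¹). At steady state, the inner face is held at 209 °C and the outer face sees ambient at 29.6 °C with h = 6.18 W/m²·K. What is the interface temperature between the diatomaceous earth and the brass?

Treat each layer as a resistance in series:
  R_titanium = L/(kA) = 0.00308/(19.5·1.63) = 9.690×10^-5 K/W
  R_diatomaceous earth = L/(kA) = 0.0206/(0.102·1.63) = 0.1239 K/W
  R_brass = L/(kA) = 9.38×10^-4/(116·1.63) = 4.961×10^-6 K/W
  R_conv,out = 1/(hA) = 1/(6.18·1.63) = 0.09927 K/W
ΣR = 9.690×10^-5 + 0.1239 + 4.961×10^-6 + 0.09927 = 0.2233 K/W
Q = ΔT/ΣR = (209 °C − 29.6 °C)/0.2233 = 803.4 W
From the inner boundary to the diatomaceous earth/brass interface, ΣR_partial = 0.1240 K/W.
T_interface = T_in − Q·ΣR_partial = 209 °C − (803.4)(0.1240) = 109 °C

T = 109 °C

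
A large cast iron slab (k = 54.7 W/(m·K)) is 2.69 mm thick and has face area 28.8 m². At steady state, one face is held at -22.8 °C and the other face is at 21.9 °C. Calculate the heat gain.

Q = kA·ΔT/L = 54.7 × 28.8 × |-22.8 °C − 21.9 °C| / 0.00269 = 2.62×10^7 W

Q = 2.62×10^7 W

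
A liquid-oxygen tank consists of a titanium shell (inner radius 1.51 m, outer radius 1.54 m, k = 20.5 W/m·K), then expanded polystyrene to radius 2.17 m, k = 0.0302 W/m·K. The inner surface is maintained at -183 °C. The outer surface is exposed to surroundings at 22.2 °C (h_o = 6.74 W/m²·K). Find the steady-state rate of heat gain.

Q = 411 W

Series thermal resistances, inner to outer:
  R_titanium = (1/1.51 − 1/1.54)/(4πk) = 0.01290/(4π·20.5) = 5.008×10^-5 K/W
  R_expanded polystyrene = (1/1.54 − 1/2.17)/(4πk) = 0.1885/(4π·0.0302) = 0.4968 K/W
  R_conv,out = 1/(4πr²h) = 1/(4π·2.17²·6.74) = 0.002507 K/W
ΣR = 5.008×10^-5 + 0.4968 + 0.002507 = 0.4994 K/W
Q = ΔT/ΣR = (-183 °C − 22.2 °C)/0.4994 = -411 W
(Negative Q ⇒ heat flows inward; heat gain = 411 W.)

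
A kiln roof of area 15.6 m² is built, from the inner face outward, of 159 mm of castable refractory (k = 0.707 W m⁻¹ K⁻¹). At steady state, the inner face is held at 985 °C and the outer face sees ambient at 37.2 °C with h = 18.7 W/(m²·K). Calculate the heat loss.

Q = 53.1 kW

Treat each layer as a resistance in series:
  R_castable refractory = L/(kA) = 0.159/(0.707·15.6) = 0.01442 K/W
  R_conv,out = 1/(hA) = 1/(18.7·15.6) = 0.003428 K/W
ΣR = 0.01442 + 0.003428 = 0.01785 K/W
Q = ΔT/ΣR = (985 °C − 37.2 °C)/0.01785 = 53100 W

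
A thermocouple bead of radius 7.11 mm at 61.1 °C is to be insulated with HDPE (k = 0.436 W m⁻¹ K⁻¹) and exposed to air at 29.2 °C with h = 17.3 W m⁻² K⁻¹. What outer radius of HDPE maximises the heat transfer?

For a sphere, r_cr = 2k_ins/h = 2·0.436/17.3 = 0.0504 m = 5.04 cm

r_cr = 5.04 cm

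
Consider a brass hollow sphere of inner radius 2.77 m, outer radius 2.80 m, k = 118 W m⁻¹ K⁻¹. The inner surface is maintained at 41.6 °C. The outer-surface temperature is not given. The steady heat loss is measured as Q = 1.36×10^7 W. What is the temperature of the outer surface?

T_out = 6.12 °C

Series resistances:
  R_brass = (1/2.77 − 1/2.80)/(4πk) = 0.003868/(4π·118) = 2.609×10^-6 K/W
ΣR = 2.609×10^-6 K/W
ΔT = Q·ΣR = 1.36×10^7 × 2.609×10^-6 = 35.48 K
Heat flows outward, so T_out = T_in − ΔT = 41.6 − 35.48 = 6.12 °C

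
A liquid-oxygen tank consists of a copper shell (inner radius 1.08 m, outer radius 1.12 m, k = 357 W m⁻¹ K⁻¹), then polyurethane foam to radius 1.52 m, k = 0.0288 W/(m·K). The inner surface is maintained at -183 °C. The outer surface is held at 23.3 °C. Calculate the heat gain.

Q = 318 W

Series thermal resistances, inner to outer:
  R_copper = (1/1.08 − 1/1.12)/(4πk) = 0.03307/(4π·357) = 7.371×10^-6 K/W
  R_polyurethane foam = (1/1.12 − 1/1.52)/(4πk) = 0.2350/(4π·0.0288) = 0.6492 K/W
ΣR = 7.371×10^-6 + 0.6492 = 0.6492 K/W
Q = ΔT/ΣR = (-183 °C − 23.3 °C)/0.6492 = -318 W
(Negative Q ⇒ heat flows inward; heat gain = 318 W.)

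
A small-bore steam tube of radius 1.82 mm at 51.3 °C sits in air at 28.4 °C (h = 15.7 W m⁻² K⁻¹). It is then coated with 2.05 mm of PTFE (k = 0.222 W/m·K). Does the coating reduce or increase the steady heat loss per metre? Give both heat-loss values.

Critical radius for a cylinder: r_cr = k/h = 0.0141 m = 1.41 cm.
Outer radius after coating: r₂ = 0.00182 + 0.00205 = 0.00387 m.
Since r₁ < r_cr and r₂ ≤ r_cr, the coating moves toward the maximum at r_cr — heat loss rises.
Bare: R = 1/(2πr₁h) = 5.570 m·K/W; Q = 22.9/5.570 = 4.11 W/m.
Coated: R = R_cond + R_conv = 3.160 m·K/W; Q = 22.9/3.160 = 7.25 W/m.

increases: 4.11 → 7.25 W/m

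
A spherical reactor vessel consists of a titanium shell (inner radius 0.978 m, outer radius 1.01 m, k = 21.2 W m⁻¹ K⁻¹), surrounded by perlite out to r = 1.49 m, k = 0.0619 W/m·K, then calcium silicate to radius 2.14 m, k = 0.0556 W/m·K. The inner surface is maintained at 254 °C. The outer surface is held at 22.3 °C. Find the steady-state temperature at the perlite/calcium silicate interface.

Series thermal resistances, inner to outer:
  R_titanium = (1/0.978 − 1/1.01)/(4πk) = 0.03240/(4π·21.2) = 1.216×10^-4 K/W
  R_perlite = (1/1.01 − 1/1.49)/(4πk) = 0.3190/(4π·0.0619) = 0.4100 K/W
  R_calcium silicate = (1/1.49 − 1/2.14)/(4πk) = 0.2039/(4π·0.0556) = 0.2918 K/W
ΣR = 1.216×10^-4 + 0.4100 + 0.2918 = 0.7019 K/W
Q = ΔT/ΣR = (254 °C − 22.3 °C)/0.7019 = 330.1 W
From the inner boundary to the perlite/calcium silicate interface, ΣR_partial = 0.4101 K/W.
T_interface = T_in − Q·ΣR_partial = 254 °C − (330.1)(0.4101) = 119 °C

T = 119 °C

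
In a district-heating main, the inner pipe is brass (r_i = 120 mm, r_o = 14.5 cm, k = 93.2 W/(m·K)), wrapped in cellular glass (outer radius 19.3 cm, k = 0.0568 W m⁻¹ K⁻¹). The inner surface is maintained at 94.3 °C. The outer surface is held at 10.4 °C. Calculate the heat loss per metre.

Q' = 105 W/m

Resistance network (inner→outer):
  R'_brass = ln(0.145/0.120)/(2πk) = 0.1892/(2π·93.2) = 3.232×10^-4 m·K/W
  R'_cellular glass = ln(0.193/0.145)/(2πk) = 0.2860/(2π·0.0568) = 0.8013 m·K/W
ΣR = 3.232×10^-4 + 0.8013 = 0.8016 m·K/W
Q' = ΔT/ΣR = (94.3 °C − 10.4 °C)/0.8016 = 105 W/m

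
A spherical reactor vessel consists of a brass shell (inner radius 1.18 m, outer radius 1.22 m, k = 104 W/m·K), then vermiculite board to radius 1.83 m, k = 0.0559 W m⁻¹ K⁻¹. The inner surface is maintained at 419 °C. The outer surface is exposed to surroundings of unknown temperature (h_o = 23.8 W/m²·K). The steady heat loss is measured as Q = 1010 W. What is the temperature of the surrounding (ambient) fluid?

Series resistances:
  R_brass = (1/1.18 − 1/1.22)/(4πk) = 0.02779/(4π·104) = 2.126×10^-5 K/W
  R_vermiculite board = (1/1.22 − 1/1.83)/(4πk) = 0.2732/(4π·0.0559) = 0.3890 K/W
  R_conv,out = 1/(4πr²h) = 1/(4π·1.83²·23.8) = 9.984×10^-4 K/W
ΣR = 0.3900 K/W
ΔT = Q·ΣR = 1010 × 0.3900 = 393.9 K
Heat flows outward, so T_out = T_in − ΔT = 419 − 393.9 = 25.1 °C

T_out = 25.1 °C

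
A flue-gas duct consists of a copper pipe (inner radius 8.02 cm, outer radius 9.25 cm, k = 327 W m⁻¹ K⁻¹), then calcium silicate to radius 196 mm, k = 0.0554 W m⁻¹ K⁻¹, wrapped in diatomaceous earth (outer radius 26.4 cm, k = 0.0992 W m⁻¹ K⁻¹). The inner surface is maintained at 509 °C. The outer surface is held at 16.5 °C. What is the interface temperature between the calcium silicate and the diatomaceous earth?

T = 106 °C

Treat each layer as a resistance in series:
  R'_copper = ln(0.0925/0.0802)/(2πk) = 0.1427/(2π·327) = 6.945×10^-5 m·K/W
  R'_calcium silicate = ln(0.196/0.0925)/(2πk) = 0.7509/(2π·0.0554) = 2.157 m·K/W
  R'_diatomaceous earth = ln(0.264/0.196)/(2πk) = 0.2978/(2π·0.0992) = 0.4778 m·K/W
ΣR = 6.945×10^-5 + 2.157 + 0.4778 = 2.635 m·K/W
Q' = ΔT/ΣR = (509 °C − 16.5 °C)/2.635 = 186.9 W/m
From the inner boundary to the calcium silicate/diatomaceous earth interface, ΣR_partial = 2.157 m·K/W.
T_interface = T_in − Q'·ΣR_partial = 509 °C − (186.9)(2.157) = 106 °C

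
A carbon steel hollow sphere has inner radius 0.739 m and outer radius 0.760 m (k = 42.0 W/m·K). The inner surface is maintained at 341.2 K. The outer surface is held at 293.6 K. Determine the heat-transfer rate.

Q = 4πk·ΔT/(1/r₁ − 1/r₂) = 4π × 42.0 × 47.6 / (1/0.739 − 1/0.760) = 6.72×10^5 W

Q = 6.72×10^5 W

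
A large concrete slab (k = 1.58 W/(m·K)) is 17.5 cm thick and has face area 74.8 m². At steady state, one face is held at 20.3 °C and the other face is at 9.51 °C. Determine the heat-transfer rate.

Q = kA·ΔT/L = 1.58 × 74.8 × |20.3 °C − 9.51 °C| / 0.175 = 7290 W

Q = 7.29 kW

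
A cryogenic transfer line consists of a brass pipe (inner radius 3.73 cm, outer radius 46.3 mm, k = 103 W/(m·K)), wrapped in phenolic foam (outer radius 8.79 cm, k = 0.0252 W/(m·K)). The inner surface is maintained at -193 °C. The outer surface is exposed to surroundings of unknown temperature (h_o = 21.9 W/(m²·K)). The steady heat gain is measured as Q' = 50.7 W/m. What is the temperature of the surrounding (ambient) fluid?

T_out = 16.5 °C

Series resistances:
  R'_brass = ln(0.0463/0.0373)/(2πk) = 0.2161/(2π·103) = 3.340×10^-4 m·K/W
  R'_phenolic foam = ln(0.0879/0.0463)/(2πk) = 0.6411/(2π·0.0252) = 4.049 m·K/W
  R'_conv,out = 1/(2πr h) = 1/(2π·0.0879·21.9) = 0.08268 m·K/W
ΣR = 4.132 m·K/W
ΔT = Q'·ΣR = 50.7 × 4.132 = 209.5 K
Heat flows inward, so T_out = T_in + ΔT = -193 + 209.5 = 16.5 °C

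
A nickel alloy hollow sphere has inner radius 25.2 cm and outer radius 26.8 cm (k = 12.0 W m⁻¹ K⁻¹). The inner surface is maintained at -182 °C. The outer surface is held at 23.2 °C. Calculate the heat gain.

Q = 131 kW

Q = 4πk·ΔT/(1/r₁ − 1/r₂) = 4π × 12.0 × 205.2 / (1/0.252 − 1/0.268) = 1.31×10^5 W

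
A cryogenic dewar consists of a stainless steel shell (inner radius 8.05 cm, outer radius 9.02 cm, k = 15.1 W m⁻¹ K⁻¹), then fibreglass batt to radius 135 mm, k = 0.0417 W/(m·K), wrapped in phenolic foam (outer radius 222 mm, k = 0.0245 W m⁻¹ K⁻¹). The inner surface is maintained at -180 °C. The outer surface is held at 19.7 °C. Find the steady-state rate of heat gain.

Treat each layer as a resistance in series:
  R_stainless steel = (1/0.0805 − 1/0.0902)/(4πk) = 1.336/(4π·15.1) = 0.007040 K/W
  R_fibreglass batt = (1/0.0902 − 1/0.135)/(4πk) = 3.679/(4π·0.0417) = 7.021 K/W
  R_phenolic foam = (1/0.135 − 1/0.222)/(4πk) = 2.903/(4π·0.0245) = 9.429 K/W
ΣR = 0.007040 + 7.021 + 9.429 = 16.46 K/W
Q = ΔT/ΣR = (-180 °C − 19.7 °C)/16.46 = -12.1 W
(Negative Q ⇒ heat flows inward; heat gain = 12.1 W.)

Q = 12.1 W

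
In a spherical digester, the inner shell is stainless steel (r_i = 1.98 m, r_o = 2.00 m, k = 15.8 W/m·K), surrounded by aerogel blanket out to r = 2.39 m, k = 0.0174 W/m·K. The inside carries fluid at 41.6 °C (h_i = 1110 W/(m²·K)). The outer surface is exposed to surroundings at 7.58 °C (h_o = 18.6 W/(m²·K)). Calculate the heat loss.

Resistance network (inner→outer):
  R_conv,in = 1/(4πr²h) = 1/(4π·1.98²·1110) = 1.829×10^-5 K/W
  R_stainless steel = (1/1.98 − 1/2.00)/(4πk) = 0.005051/(4π·15.8) = 2.544×10^-5 K/W
  R_aerogel blanket = (1/2.00 − 1/2.39)/(4πk) = 0.08159/(4π·0.0174) = 0.3731 K/W
  R_conv,out = 1/(4πr²h) = 1/(4π·2.39²·18.6) = 7.490×10^-4 K/W
ΣR = 1.829×10^-5 + 2.544×10^-5 + 0.3731 + 7.490×10^-4 = 0.3739 K/W
Q = ΔT/ΣR = (41.6 °C − 7.58 °C)/0.3739 = 91.0 W

Q = 91.0 W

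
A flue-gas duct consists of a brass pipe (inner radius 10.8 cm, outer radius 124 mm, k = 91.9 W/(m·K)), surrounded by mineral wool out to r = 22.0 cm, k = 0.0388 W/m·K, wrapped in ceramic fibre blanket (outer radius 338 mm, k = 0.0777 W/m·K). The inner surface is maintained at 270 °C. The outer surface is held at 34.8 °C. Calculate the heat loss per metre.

Q' = 72.8 W/m

Resistance network (inner→outer):
  R'_brass = ln(0.124/0.108)/(2πk) = 0.1382/(2π·91.9) = 2.393×10^-4 m·K/W
  R'_mineral wool = ln(0.220/0.124)/(2πk) = 0.5733/(2π·0.0388) = 2.352 m·K/W
  R'_ceramic fibre blanket = ln(0.338/0.220)/(2πk) = 0.4294/(2π·0.0777) = 0.8796 m·K/W
ΣR = 2.393×10^-4 + 2.352 + 0.8796 = 3.232 m·K/W
Q' = ΔT/ΣR = (270 °C − 34.8 °C)/3.232 = 72.8 W/m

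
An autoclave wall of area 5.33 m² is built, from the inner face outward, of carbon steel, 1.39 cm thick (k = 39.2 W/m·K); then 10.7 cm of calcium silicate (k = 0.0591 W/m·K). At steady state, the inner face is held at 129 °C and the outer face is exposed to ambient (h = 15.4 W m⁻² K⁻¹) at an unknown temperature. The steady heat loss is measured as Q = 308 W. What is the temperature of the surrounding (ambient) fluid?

T_out = 20.6 °C

Sum the resistances:
  R_carbon steel = L/(kA) = 0.0139/(39.2·5.33) = 6.653×10^-5 K/W
  R_calcium silicate = L/(kA) = 0.107/(0.0591·5.33) = 0.3397 K/W
  R_conv,out = 1/(hA) = 1/(15.4·5.33) = 0.01218 K/W
ΣR = 0.3519 K/W
ΔT = Q·ΣR = 308 × 0.3519 = 108.4 K
Heat flows outward, so T_out = T_in − ΔT = 129 − 108.4 = 20.6 °C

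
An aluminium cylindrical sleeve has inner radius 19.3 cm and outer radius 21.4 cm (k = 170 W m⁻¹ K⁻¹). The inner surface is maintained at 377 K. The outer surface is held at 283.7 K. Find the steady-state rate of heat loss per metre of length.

Q' = 2πk·ΔT/ln(r₂/r₁) = 2π × 170 × 93.3 / ln(0.214/0.193) = 9.65×10^5 W/m

Q' = 965 kW/m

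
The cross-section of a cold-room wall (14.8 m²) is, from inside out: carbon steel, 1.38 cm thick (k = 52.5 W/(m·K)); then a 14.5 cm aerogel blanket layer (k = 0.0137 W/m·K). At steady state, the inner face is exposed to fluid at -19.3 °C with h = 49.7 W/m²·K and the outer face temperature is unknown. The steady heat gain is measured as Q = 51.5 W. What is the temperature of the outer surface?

Series resistances:
  R_conv,in = 1/(hA) = 1/(49.7·14.8) = 0.001360 K/W
  R_carbon steel = L/(kA) = 0.0138/(52.5·14.8) = 1.776×10^-5 K/W
  R_aerogel blanket = L/(kA) = 0.145/(0.0137·14.8) = 0.7151 K/W
ΣR = 0.7165 K/W
ΔT = Q·ΣR = 51.5 × 0.7165 = 36.90 K
Heat flows inward, so T_out = T_in + ΔT = -19.3 + 36.90 = 17.6 °C

T_out = 17.6 °C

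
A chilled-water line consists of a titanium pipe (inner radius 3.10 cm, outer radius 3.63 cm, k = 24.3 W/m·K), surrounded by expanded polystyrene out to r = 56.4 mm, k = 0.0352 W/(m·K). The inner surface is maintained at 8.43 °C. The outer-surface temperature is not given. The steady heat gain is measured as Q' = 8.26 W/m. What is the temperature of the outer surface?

Series resistances:
  R'_titanium = ln(0.0363/0.0310)/(2πk) = 0.1578/(2π·24.3) = 0.001034 m·K/W
  R'_expanded polystyrene = ln(0.0564/0.0363)/(2πk) = 0.4407/(2π·0.0352) = 1.992 m·K/W
ΣR = 1.993 m·K/W
ΔT = Q'·ΣR = 8.26 × 1.993 = 16.46 K
Heat flows inward, so T_out = T_in + ΔT = 8.43 + 16.46 = 24.9 °C

T_out = 24.9 °C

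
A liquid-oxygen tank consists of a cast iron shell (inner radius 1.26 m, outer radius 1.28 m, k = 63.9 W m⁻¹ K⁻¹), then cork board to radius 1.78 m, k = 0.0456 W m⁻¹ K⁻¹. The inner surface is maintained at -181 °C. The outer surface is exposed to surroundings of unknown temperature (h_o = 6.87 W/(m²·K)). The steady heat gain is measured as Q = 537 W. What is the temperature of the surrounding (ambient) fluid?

T_out = 26.6 °C

Sum the resistances:
  R_cast iron = (1/1.26 − 1/1.28)/(4πk) = 0.01240/(4π·63.9) = 1.544×10^-5 K/W
  R_cork board = (1/1.28 − 1/1.78)/(4πk) = 0.2195/(4π·0.0456) = 0.3830 K/W
  R_conv,out = 1/(4πr²h) = 1/(4π·1.78²·6.87) = 0.003656 K/W
ΣR = 0.3866 K/W
ΔT = Q·ΣR = 537 × 0.3866 = 207.6 K
Heat flows inward, so T_out = T_in + ΔT = -181 + 207.6 = 26.6 °C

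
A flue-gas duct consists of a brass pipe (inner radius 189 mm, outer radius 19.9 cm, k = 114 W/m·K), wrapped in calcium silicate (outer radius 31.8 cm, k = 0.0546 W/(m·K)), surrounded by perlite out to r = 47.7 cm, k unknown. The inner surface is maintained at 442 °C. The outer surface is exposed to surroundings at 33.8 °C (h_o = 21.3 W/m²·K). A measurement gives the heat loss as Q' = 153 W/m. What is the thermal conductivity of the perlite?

k = 0.0502 W/m·K

ΣR = ΔT/Q' = |442 − 33.8|/153 = 2.668 m·K/W
Known resistances:
  R'_brass = ln(0.199/0.189)/(2πk) = 0.05156/(2π·114) = 7.198×10^-5 m·K/W
  R'_calcium silicate = ln(0.318/0.199)/(2πk) = 0.4687/(2π·0.0546) = 1.366 m·K/W
  R'_conv,out = 1/(2πr h) = 1/(2π·0.477·21.3) = 0.01566 m·K/W
R_perlite = ΣR − ΣR_known = 2.668 − 1.382 = 1.286 m·K/W
ln(r₂/r₁)/(2πk) = 1.286 ⇒ k = 0.4055/(2π·1.286) = 0.0502 W/m·K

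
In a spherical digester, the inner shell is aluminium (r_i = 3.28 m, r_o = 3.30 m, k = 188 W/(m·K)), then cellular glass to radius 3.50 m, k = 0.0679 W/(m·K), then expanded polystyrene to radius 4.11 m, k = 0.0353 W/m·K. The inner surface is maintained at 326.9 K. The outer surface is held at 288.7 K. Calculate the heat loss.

Series thermal resistances, inner to outer:
  R_aluminium = (1/3.28 − 1/3.30)/(4πk) = 0.001848/(4π·188) = 7.821×10^-7 K/W
  R_cellular glass = (1/3.30 − 1/3.50)/(4πk) = 0.01732/(4π·0.0679) = 0.02029 K/W
  R_expanded polystyrene = (1/3.50 − 1/4.11)/(4πk) = 0.04241/(4π·0.0353) = 0.09560 K/W
ΣR = 7.821×10^-7 + 0.02029 + 0.09560 = 0.1159 K/W
Q = ΔT/ΣR = (326.9 K − 288.7 K)/0.1159 = 330 W

Q = 330 W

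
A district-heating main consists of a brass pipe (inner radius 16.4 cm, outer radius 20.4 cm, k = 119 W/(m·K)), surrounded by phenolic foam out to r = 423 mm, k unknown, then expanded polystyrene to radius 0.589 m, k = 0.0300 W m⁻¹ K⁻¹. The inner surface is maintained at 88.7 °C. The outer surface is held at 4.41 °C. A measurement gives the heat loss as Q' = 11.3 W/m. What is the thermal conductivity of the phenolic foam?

k = 0.0204 W/m·K

ΣR = ΔT/Q' = |88.7 − 4.41|/11.3 = 7.459 m·K/W
Known resistances:
  R'_brass = ln(0.204/0.164)/(2πk) = 0.2183/(2π·119) = 2.919×10^-4 m·K/W
  R'_expanded polystyrene = ln(0.589/0.423)/(2πk) = 0.3311/(2π·0.0300) = 1.756 m·K/W
R_phenolic foam = ΣR − ΣR_known = 7.459 − 1.756 = 5.703 m·K/W
ln(r₂/r₁)/(2πk) = 5.703 ⇒ k = 0.7293/(2π·5.703) = 0.0204 W/m·K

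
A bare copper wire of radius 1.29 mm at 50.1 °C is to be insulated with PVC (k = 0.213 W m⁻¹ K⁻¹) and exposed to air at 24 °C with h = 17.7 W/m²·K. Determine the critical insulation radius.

For a cylinder, r_cr = k_ins/h = 0.213/17.7 = 0.0120 m = 1.20 cm

r_cr = 1.20 cm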